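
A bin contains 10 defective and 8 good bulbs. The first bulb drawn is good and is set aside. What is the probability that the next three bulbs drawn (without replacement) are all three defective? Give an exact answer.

With the first bulb removed, 10 defective remain out of 17.
P = 10/17 × 9/16 × 8/15 = 720/4080 = 3/17.

3/17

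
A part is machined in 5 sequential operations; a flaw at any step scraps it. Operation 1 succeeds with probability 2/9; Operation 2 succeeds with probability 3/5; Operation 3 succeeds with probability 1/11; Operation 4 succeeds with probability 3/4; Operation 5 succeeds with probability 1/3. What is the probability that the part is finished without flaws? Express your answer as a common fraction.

1/330

Multiplying along the chain,
P = 2/9 × 3/5 × 1/11 × 3/4 × 1/3 = 18/5940 = 1/330.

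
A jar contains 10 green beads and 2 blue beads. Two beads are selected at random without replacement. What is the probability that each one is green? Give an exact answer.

P(all green) = 10/12 × 9/11 = 90/132 = 15/22.

15/22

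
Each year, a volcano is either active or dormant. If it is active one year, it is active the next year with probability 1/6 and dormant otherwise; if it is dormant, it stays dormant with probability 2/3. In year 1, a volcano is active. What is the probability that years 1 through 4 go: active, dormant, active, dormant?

25/108

Year 1 is given. For each transition, use the conditional probability from the current state:
P(dormant | active) = 5/6; P(active | dormant) = 1/3; P(dormant | active) = 5/6.
P = 5/6 × 1/3 × 5/6 = 25/108.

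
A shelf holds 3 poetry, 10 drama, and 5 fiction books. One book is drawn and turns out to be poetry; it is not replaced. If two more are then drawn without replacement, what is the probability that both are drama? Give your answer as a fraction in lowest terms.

45/136

With the first book removed, 10 drama remain out of 17.
P = 10/17 × 9/16 = 90/272 = 45/136.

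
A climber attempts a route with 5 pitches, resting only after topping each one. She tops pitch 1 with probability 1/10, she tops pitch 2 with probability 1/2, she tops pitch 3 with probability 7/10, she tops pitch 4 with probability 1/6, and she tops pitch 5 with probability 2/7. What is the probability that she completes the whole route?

Each stage is reached only if all earlier stages succeed, so
P = 1/10 × 1/2 × 7/10 × 1/6 × 2/7 = 14/8400 = 1/600.

1/600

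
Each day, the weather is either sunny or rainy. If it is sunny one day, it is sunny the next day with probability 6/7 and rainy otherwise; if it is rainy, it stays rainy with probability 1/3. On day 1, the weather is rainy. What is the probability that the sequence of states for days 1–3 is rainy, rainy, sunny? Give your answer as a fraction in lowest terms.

Day 1 is given. For each transition, use the conditional probability from the current state:
P(rainy | rainy) = 1/3; P(sunny | rainy) = 2/3.
P = 1/3 × 2/3 = 2/9.

2/9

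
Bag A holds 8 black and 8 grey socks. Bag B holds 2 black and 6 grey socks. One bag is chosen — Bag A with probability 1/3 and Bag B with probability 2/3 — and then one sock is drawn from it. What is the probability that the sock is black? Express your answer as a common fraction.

1/3

From Bag A: P(black) = 8/16.
From Bag B: P(black) = 2/8.
Total probability = (1/3)(8/16) + (2/3)(2/8) = 1/3.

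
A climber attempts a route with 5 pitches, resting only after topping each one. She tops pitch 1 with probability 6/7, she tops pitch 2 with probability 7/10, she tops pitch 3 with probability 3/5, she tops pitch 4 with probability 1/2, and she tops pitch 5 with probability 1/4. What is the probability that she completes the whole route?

The events are sequential, so multiply the conditional probabilities:
P = 6/7 × 7/10 × 3/5 × 1/2 × 1/4 = 126/2800 = 9/200.

9/200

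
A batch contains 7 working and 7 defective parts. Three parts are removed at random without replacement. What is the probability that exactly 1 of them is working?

One ordering (working drawn first) has probability 7/14 × 7/13 × 6/12 = 294/2184 = 7/52.
There are C(3,1) = 3 such orderings, each equally likely, so P = 3 × 7/52 = 21/52.

21/52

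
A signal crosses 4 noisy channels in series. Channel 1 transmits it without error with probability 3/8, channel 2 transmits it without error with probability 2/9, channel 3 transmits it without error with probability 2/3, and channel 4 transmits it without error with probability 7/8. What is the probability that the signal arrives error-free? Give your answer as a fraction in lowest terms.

7/144

Multiplying along the chain,
P = 3/8 × 2/9 × 2/3 × 7/8 = 84/1728 = 7/144.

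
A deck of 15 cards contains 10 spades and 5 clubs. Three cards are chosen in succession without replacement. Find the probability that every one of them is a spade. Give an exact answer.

P(every draw is a spade) = 10/15 × 9/14 × 8/13 = 720/2730 = 24/91.

24/91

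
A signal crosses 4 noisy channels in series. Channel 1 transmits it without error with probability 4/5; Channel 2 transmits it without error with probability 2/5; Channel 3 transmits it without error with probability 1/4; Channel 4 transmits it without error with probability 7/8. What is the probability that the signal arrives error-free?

7/100

Each stage is reached only if all earlier stages succeed, so
P = 4/5 × 2/5 × 1/4 × 7/8 = 56/800 = 7/100.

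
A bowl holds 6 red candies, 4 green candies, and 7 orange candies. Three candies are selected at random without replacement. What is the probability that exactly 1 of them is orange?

63/136

One ordering (orange drawn first) has probability 7/17 × 10/16 × 9/15 = 630/4080 = 21/136.
There are C(3,1) = 3 such orderings, each equally likely, so P = 3 × 21/136 = 63/136.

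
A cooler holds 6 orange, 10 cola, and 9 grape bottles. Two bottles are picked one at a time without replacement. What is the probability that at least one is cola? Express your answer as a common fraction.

13/20

P(no cola) = 15/25 × 14/24 = 210/600 = 7/20.
P(at least one) = 1 − 7/20 = 13/20.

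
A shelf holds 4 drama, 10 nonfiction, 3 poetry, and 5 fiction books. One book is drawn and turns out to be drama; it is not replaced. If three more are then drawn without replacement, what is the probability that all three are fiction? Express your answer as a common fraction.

1/133

With the first book removed, 5 fiction remain out of 21.
P = 5/21 × 4/20 × 3/19 = 60/7980 = 1/133.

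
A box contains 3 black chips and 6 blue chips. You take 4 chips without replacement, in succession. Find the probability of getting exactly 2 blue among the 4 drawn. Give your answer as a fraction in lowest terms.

One ordering (blue drawn first) has probability 6/9 × 5/8 × 3/7 × 2/6 = 180/3024 = 5/84.
There are C(4,2) = 6 such orderings, each equally likely, so P = 6 × 5/84 = 5/14.

5/14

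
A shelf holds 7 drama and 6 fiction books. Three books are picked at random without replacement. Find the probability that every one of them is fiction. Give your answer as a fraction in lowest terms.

P(all fiction) = 6/13 × 5/12 × 4/11 = 120/1716 = 10/143.

10/143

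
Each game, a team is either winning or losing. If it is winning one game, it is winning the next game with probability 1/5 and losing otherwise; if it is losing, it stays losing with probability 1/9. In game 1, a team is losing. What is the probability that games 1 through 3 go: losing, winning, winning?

8/45

Game 1 is given. For each transition, use the conditional probability from the current state:
P(winning | losing) = 8/9; P(winning | winning) = 1/5.
P = 8/9 × 1/5 = 8/45.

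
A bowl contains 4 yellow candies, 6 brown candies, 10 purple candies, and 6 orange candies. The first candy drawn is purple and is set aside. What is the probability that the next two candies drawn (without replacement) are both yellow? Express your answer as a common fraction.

With the first candy removed, 4 yellow remain out of 25.
P = 4/25 × 3/24 = 12/600 = 1/50.

1/50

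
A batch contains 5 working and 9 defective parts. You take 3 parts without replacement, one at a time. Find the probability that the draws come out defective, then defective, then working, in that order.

15/91

Multiply the probability of each draw given the previous ones:
P = 9/14 × 8/13 × 5/12 = 360/2184 = 15/91.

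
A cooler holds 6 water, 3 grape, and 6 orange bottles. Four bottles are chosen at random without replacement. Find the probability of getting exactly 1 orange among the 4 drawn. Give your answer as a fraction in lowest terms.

One ordering (orange drawn first) has probability 6/15 × 9/14 × 8/13 × 7/12 = 3024/32760 = 6/65.
There are C(4,1) = 4 such orderings, each equally likely, so P = 4 × 6/65 = 24/65.

24/65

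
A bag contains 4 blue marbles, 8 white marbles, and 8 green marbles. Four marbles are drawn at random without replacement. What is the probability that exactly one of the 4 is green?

One ordering (green drawn first) has probability 8/20 × 12/19 × 11/18 × 10/17 = 10560/116280 = 88/969.
There are C(4,1) = 4 such orderings, each equally likely, so P = 4 × 88/969 = 352/969.

352/969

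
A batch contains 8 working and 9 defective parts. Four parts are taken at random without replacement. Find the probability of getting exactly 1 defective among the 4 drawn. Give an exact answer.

One ordering (defective drawn first) has probability 9/17 × 8/16 × 7/15 × 6/14 = 3024/57120 = 9/170.
There are C(4,1) = 4 such orderings, each equally likely, so P = 4 × 9/170 = 18/85.

18/85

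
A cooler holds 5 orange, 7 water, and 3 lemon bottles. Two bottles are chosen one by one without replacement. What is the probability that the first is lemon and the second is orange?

Chain rule:
P = 3/15 × 5/14 = 15/210 = 1/14.

1/14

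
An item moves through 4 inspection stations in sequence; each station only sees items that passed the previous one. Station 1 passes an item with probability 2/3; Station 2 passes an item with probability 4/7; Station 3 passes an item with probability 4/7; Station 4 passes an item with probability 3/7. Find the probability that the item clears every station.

Multiplying along the chain,
P = 2/3 × 4/7 × 4/7 × 3/7 = 96/1029 = 32/343.

32/343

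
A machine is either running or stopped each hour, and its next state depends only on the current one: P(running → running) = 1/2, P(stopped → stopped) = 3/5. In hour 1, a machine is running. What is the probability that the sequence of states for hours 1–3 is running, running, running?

1/4

Hour 1 is given. For each transition, use the conditional probability from the current state:
P(running | running) = 1/2; P(running | running) = 1/2.
P = 1/2 × 1/2 = 1/4.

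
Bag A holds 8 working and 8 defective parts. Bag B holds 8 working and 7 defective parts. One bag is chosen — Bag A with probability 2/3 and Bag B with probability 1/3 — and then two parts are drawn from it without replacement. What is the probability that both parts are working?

11/45

From Bag A: P(both working) = (8/16)(7/15) = 7/30.
From Bag B: P(both working) = (8/15)(7/14) = 4/15.
Total probability = (2/3)(7/30) + (1/3)(4/15) = 11/45.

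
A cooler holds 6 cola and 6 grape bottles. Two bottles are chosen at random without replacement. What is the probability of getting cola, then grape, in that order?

Each draw changes the counts, so multiply the conditional probabilities along the sequence:
P = 6/12 × 6/11 = 36/132 = 3/11.

3/11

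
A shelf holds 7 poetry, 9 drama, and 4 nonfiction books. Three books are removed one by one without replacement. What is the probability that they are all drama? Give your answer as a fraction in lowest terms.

7/95

P(all drama) = 9/20 × 8/19 × 7/18 = 504/6840 = 7/95.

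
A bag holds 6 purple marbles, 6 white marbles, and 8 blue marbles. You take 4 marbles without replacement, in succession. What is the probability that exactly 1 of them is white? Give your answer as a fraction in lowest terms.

728/1615

One ordering (white drawn first) has probability 6/20 × 14/19 × 13/18 × 12/17 = 13104/116280 = 182/1615.
There are C(4,1) = 4 such orderings, each equally likely, so P = 4 × 182/1615 = 728/1615.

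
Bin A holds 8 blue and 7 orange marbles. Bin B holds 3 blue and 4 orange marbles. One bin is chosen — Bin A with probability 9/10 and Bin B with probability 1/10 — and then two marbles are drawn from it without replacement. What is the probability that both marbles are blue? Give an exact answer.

89/350

From Bin A: P(both blue) = (8/15)(7/14) = 4/15.
From Bin B: P(both blue) = (3/7)(2/6) = 1/7.
Total probability = (9/10)(4/15) + (1/10)(1/7) = 89/350.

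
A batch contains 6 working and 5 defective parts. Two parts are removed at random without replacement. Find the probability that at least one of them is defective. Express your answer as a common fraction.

8/11

P(no defective) = 6/11 × 5/10 = 30/110 = 3/11.
P(at least one) = 1 − 3/11 = 8/11.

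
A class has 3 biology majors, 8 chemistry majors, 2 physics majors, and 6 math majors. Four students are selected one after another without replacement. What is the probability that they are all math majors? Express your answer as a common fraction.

P(all math majors) = 6/19 × 5/18 × 4/17 × 3/16 = 360/93024 = 5/1292.

5/1292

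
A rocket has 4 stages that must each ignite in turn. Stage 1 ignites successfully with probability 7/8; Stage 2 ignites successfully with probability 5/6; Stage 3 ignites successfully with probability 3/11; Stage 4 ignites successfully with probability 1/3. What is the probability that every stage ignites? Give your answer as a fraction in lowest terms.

35/528

Each stage is reached only if all earlier stages succeed, so
P = 7/8 × 5/6 × 3/11 × 1/3 = 105/1584 = 35/528.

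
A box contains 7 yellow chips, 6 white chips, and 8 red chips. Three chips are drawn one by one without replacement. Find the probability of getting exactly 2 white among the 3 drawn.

45/266

One ordering (white drawn first) has probability 6/21 × 5/20 × 15/19 = 450/7980 = 15/266.
There are C(3,2) = 3 such orderings, each equally likely, so P = 3 × 15/266 = 45/266.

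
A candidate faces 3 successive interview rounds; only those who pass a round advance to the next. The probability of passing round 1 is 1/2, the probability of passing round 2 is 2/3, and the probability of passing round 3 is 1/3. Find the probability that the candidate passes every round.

1/9

The events are sequential, so multiply the conditional probabilities:
P = 1/2 × 2/3 × 1/3 = 2/18 = 1/9.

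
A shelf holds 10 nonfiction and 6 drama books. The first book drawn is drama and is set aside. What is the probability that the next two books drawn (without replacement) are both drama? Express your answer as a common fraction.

After the first draw, 5 of the remaining 15 books are drama.
P = 5/15 × 4/14 = 20/210 = 2/21.

2/21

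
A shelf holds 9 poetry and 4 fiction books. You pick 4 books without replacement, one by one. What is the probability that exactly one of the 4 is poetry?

One ordering (poetry drawn first) has probability 9/13 × 4/12 × 3/11 × 2/10 = 216/17160 = 9/715.
There are C(4,1) = 4 such orderings, each equally likely, so P = 4 × 9/715 = 36/715.

36/715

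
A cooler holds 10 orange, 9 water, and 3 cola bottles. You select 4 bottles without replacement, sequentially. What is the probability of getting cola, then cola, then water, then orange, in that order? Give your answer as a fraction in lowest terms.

9/2926

Chain rule:
P = 3/22 × 2/21 × 9/20 × 10/19 = 540/175560 = 9/2926.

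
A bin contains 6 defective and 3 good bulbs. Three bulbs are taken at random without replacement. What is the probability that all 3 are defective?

5/21

P(all defective) = 6/9 × 5/8 × 4/7 = 120/504 = 5/21.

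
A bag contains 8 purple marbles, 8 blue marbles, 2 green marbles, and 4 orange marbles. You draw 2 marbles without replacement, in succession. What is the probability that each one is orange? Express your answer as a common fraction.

P = 4/22 × 3/21 = 12/462 = 2/77.

2/77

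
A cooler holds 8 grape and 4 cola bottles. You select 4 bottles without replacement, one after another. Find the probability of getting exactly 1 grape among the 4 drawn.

32/495

One ordering (grape drawn first) has probability 8/12 × 4/11 × 3/10 × 2/9 = 192/11880 = 8/495.
There are C(4,1) = 4 such orderings, each equally likely, so P = 4 × 8/495 = 32/495.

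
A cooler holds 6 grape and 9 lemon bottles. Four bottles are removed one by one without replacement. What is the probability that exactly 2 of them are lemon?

One ordering (lemon drawn first) has probability 9/15 × 8/14 × 6/13 × 5/12 = 2160/32760 = 6/91.
There are C(4,2) = 6 such orderings, each equally likely, so P = 6 × 6/91 = 36/91.

36/91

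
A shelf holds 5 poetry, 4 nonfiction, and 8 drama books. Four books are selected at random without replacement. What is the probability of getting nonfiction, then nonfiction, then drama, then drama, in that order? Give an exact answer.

1/85

Multiply the probability of each draw given the previous ones:
P = 4/17 × 3/16 × 8/15 × 7/14 = 672/57120 = 1/85.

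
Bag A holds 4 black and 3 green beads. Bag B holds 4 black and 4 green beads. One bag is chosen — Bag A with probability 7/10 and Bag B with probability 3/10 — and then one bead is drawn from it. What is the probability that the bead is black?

11/20

From Bag A: P(black) = 4/7.
From Bag B: P(black) = 4/8.
Total probability = (7/10)(4/7) + (3/10)(4/8) = 11/20.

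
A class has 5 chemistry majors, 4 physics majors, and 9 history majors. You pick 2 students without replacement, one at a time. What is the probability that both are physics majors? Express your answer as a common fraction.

P = 4/18 × 3/17 = 12/306 = 2/51.

2/51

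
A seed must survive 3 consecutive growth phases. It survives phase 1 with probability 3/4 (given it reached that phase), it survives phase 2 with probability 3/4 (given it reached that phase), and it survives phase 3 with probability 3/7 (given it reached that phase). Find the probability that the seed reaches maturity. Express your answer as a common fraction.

Each stage is reached only if all earlier stages succeed, so
P = 3/4 × 3/4 × 3/7 = 27/112.

27/112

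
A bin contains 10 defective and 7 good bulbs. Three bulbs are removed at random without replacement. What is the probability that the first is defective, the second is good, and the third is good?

Each draw changes the counts, so multiply the conditional probabilities along the sequence:
P = 10/17 × 7/16 × 6/15 = 420/4080 = 7/68.

7/68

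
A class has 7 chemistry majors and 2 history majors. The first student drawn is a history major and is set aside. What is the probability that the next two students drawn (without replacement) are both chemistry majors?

After the first draw, 7 of the remaining 8 students are chemistry majors.
P = 7/8 × 6/7 = 42/56 = 3/4.

3/4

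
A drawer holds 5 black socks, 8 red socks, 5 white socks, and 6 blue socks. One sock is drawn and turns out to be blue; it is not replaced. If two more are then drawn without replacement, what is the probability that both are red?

28/253

With the first sock removed, 8 red remain out of 23.
P = 8/23 × 7/22 = 56/506 = 28/253.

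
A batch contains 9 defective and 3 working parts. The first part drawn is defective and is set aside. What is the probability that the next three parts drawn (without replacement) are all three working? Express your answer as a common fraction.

After the first draw, 3 of the remaining 11 parts are working.
P = 3/11 × 2/10 × 1/9 = 6/990 = 1/165.

1/165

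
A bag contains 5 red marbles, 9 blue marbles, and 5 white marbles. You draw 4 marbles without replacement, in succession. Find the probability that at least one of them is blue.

P(no blue) = 10/19 × 9/18 × 8/17 × 7/16 = 5040/93024 = 35/646.
P(at least one) = 1 − 35/646 = 611/646.

611/646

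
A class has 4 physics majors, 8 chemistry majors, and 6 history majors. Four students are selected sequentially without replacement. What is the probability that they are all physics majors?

P(every draw is a physics major) = 4/18 × 3/17 × 2/16 × 1/15 = 24/73440 = 1/3060.

1/3060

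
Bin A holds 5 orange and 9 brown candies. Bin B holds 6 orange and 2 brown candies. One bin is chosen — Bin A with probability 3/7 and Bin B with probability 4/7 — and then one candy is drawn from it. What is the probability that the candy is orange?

57/98

From Bin A: P(orange) = 5/14.
From Bin B: P(orange) = 6/8.
Total probability = (3/7)(5/14) + (4/7)(6/8) = 57/98.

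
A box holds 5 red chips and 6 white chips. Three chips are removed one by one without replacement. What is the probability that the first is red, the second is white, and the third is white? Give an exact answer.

5/33

Multiply the probability of each draw given the previous ones:
P = 5/11 × 6/10 × 5/9 = 150/990 = 5/33.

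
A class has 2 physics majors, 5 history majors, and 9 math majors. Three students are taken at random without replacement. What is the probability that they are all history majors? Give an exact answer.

P(every draw is a history major) = 5/16 × 4/15 × 3/14 = 60/3360 = 1/56.

1/56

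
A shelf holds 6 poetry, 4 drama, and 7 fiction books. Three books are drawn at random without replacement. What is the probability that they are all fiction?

P(all fiction) = 7/17 × 6/16 × 5/15 = 210/4080 = 7/136.

7/136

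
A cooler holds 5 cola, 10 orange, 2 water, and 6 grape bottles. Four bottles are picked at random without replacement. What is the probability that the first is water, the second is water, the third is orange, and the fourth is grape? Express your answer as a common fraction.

1/1771

Each draw changes the counts, so multiply the conditional probabilities along the sequence:
P = 2/23 × 1/22 × 10/21 × 6/20 = 120/212520 = 1/1771.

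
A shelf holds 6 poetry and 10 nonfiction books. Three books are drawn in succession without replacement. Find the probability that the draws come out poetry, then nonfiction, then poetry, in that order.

Each draw changes the counts, so multiply the conditional probabilities along the sequence:
P = 6/16 × 10/15 × 5/14 = 300/3360 = 5/56.

5/56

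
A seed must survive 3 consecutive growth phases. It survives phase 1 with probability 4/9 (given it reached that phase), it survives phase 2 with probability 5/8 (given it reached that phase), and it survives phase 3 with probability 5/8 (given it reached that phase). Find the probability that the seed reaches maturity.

25/144

Multiplying along the chain,
P = 4/9 × 5/8 × 5/8 = 100/576 = 25/144.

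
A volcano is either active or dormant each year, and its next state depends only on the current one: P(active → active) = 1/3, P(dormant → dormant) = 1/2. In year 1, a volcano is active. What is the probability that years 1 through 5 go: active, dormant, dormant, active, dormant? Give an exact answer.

Year 1 is given. For each transition, use the conditional probability from the current state:
P(dormant | active) = 2/3; P(dormant | dormant) = 1/2; P(active | dormant) = 1/2; P(dormant | active) = 2/3.
P = 2/3 × 1/2 × 1/2 × 2/3 = 4/36 = 1/9.

1/9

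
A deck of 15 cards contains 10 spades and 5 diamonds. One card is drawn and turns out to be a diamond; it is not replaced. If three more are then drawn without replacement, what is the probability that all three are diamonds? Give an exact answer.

After the first draw, 4 of the remaining 14 cards are diamonds.
P = 4/14 × 3/13 × 2/12 = 24/2184 = 1/91.

1/91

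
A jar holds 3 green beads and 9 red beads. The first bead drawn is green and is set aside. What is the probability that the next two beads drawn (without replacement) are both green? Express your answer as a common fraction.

1/55

With the first bead removed, 2 green remain out of 11.
P = 2/11 × 1/10 = 2/110 = 1/55.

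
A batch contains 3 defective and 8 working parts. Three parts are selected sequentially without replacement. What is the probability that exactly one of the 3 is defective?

One ordering (defective drawn first) has probability 3/11 × 8/10 × 7/9 = 168/990 = 28/165.
There are C(3,1) = 3 such orderings, each equally likely, so P = 3 × 28/165 = 28/55.

28/55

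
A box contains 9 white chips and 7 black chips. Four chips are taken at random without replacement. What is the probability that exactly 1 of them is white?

9/52

One ordering (white drawn first) has probability 9/16 × 7/15 × 6/14 × 5/13 = 1890/43680 = 9/208.
There are C(4,1) = 4 such orderings, each equally likely, so P = 4 × 9/208 = 9/52.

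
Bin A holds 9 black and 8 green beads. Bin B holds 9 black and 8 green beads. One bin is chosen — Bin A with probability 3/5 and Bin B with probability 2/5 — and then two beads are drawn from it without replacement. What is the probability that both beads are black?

From Bin A: P(both black) = (9/17)(8/16) = 9/34.
From Bin B: P(both black) = (9/17)(8/16) = 9/34.
Total probability = (3/5)(9/34) + (2/5)(9/34) = 9/34.

9/34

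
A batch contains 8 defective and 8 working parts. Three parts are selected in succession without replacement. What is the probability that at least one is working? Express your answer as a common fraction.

P(no working) = 8/16 × 7/15 × 6/14 = 336/3360 = 1/10.
P(at least one) = 1 − 1/10 = 9/10.

9/10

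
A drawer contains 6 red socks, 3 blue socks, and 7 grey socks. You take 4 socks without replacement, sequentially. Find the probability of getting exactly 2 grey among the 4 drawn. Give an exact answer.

27/65

One ordering (grey drawn first) has probability 7/16 × 6/15 × 9/14 × 8/13 = 3024/43680 = 9/130.
There are C(4,2) = 6 such orderings, each equally likely, so P = 6 × 9/130 = 27/65.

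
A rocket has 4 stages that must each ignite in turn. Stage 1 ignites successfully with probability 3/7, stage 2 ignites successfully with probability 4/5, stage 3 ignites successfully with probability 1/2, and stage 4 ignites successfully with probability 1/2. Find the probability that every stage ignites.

3/35

Each stage is reached only if all earlier stages succeed, so
P = 3/7 × 4/5 × 1/2 × 1/2 = 12/140 = 3/35.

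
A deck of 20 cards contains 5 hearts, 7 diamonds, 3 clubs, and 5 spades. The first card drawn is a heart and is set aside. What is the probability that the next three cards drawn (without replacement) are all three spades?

After the first draw, 5 of the remaining 19 cards are spades.
P = 5/19 × 4/18 × 3/17 = 60/5814 = 10/969.

10/969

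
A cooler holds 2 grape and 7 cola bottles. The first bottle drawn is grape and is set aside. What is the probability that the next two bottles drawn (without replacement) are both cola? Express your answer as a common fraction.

3/4

After the first draw, 7 of the remaining 8 bottles are cola.
P = 7/8 × 6/7 = 42/56 = 3/4.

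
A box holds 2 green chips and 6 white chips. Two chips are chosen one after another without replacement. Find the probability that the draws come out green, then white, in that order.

3/14

Multiply the probability of each draw given the previous ones:
P = 2/8 × 6/7 = 12/56 = 3/14.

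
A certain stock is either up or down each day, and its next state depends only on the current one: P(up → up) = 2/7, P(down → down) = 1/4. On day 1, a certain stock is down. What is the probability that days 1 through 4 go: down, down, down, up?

Day 1 is given. For each transition, use the conditional probability from the current state:
P(down | down) = 1/4; P(down | down) = 1/4; P(up | down) = 3/4.
P = 1/4 × 1/4 × 3/4 = 3/64.

3/64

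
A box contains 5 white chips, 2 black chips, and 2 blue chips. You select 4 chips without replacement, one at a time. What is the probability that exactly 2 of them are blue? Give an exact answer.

One ordering (blue drawn first) has probability 2/9 × 1/8 × 7/7 × 6/6 = 84/3024 = 1/36.
There are C(4,2) = 6 such orderings, each equally likely, so P = 6 × 1/36 = 1/6.

1/6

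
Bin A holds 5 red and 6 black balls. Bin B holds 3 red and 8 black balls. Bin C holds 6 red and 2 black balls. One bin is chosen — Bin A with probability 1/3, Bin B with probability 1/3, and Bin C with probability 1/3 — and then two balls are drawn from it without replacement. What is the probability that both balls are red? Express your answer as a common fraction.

1189/4620

From Bin A: P(both red) = (5/11)(4/10) = 2/11.
From Bin B: P(both red) = (3/11)(2/10) = 3/55.
From Bin C: P(both red) = (6/8)(5/7) = 15/28.
Total probability = (1/3)(2/11) + (1/3)(3/55) + (1/3)(15/28) = 1189/4620.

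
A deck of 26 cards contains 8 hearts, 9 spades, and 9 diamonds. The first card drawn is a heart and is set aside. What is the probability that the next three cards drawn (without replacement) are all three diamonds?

With the first card removed, 9 diamonds remain out of 25.
P = 9/25 × 8/24 × 7/23 = 504/13800 = 21/575.

21/575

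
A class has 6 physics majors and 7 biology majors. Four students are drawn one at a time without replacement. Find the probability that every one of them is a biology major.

7/143

P = 7/13 × 6/12 × 5/11 × 4/10 = 840/17160 = 7/143.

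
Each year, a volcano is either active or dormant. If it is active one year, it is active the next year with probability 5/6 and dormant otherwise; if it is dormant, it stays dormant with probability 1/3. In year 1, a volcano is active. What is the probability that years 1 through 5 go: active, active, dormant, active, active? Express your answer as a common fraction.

Year 1 is given. For each transition, use the conditional probability from the current state:
P(active | active) = 5/6; P(dormant | active) = 1/6; P(active | dormant) = 2/3; P(active | active) = 5/6.
P = 5/6 × 1/6 × 2/3 × 5/6 = 50/648 = 25/324.

25/324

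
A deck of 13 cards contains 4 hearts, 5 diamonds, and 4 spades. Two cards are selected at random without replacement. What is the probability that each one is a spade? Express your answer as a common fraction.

1/13

P(every draw is a spade) = 4/13 × 3/12 = 12/156 = 1/13.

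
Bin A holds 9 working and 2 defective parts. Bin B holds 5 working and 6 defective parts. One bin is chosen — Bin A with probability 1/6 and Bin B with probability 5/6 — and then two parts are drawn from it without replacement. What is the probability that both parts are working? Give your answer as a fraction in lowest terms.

From Bin A: P(both working) = (9/11)(8/10) = 36/55.
From Bin B: P(both working) = (5/11)(4/10) = 2/11.
Total probability = (1/6)(36/55) + (5/6)(2/11) = 43/165.

43/165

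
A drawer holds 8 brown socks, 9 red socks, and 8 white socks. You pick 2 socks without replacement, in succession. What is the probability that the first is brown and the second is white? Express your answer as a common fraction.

Multiply the probability of each draw given the previous ones:
P = 8/25 × 8/24 = 64/600 = 8/75.

8/75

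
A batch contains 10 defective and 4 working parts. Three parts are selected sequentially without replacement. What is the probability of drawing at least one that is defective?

90/91

P(no defective) = 4/14 × 3/13 × 2/12 = 24/2184 = 1/91.
P(at least one) = 1 − 1/91 = 90/91.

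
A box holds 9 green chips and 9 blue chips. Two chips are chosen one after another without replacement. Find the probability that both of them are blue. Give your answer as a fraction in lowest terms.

4/17

P(every draw is blue) = 9/18 × 8/17 = 72/306 = 4/17.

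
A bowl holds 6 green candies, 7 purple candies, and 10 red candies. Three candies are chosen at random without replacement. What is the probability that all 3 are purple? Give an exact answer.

5/253

P(all purple) = 7/23 × 6/22 × 5/21 = 210/10626 = 5/253.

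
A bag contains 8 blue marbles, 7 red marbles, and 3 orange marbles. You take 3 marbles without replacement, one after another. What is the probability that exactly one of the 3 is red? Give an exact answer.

One ordering (red drawn first) has probability 7/18 × 11/17 × 10/16 = 770/4896 = 385/2448.
There are C(3,1) = 3 such orderings, each equally likely, so P = 3 × 385/2448 = 385/816.

385/816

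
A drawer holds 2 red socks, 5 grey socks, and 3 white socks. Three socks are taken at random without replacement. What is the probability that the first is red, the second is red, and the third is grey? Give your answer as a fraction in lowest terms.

Chain rule:
P = 2/10 × 1/9 × 5/8 = 10/720 = 1/72.

1/72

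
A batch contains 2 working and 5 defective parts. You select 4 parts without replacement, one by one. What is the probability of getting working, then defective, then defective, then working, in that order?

1/21

Each draw changes the counts, so multiply the conditional probabilities along the sequence:
P = 2/7 × 5/6 × 4/5 × 1/4 = 40/840 = 1/21.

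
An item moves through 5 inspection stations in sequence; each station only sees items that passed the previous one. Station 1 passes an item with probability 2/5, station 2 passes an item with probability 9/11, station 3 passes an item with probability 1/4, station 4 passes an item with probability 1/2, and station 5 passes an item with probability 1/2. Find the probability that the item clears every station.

9/440

Multiplying along the chain,
P = 2/5 × 9/11 × 1/4 × 1/2 × 1/2 = 18/880 = 9/440.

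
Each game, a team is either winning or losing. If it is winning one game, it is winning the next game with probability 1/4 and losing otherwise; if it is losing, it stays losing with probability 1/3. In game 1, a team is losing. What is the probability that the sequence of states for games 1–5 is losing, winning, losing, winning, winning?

Game 1 is given. For each transition, use the conditional probability from the current state:
P(winning | losing) = 2/3; P(losing | winning) = 3/4; P(winning | losing) = 2/3; P(winning | winning) = 1/4.
P = 2/3 × 3/4 × 2/3 × 1/4 = 12/144 = 1/12.

1/12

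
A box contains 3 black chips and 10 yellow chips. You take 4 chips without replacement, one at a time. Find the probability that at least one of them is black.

P(no black) = 10/13 × 9/12 × 8/11 × 7/10 = 5040/17160 = 42/143.
P(at least one) = 1 − 42/143 = 101/143.

101/143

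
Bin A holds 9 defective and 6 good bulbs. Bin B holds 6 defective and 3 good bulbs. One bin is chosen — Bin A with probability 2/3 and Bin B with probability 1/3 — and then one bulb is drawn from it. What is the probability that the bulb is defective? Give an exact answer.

28/45

From Bin A: P(defective) = 9/15.
From Bin B: P(defective) = 6/9.
Total probability = (2/3)(9/15) + (1/3)(6/9) = 28/45.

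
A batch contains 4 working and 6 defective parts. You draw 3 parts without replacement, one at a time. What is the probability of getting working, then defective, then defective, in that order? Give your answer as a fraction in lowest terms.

1/6

Chain rule:
P = 4/10 × 6/9 × 5/8 = 120/720 = 1/6.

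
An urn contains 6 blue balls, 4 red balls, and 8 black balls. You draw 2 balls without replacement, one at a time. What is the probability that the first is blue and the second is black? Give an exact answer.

Each draw changes the counts, so multiply the conditional probabilities along the sequence:
P = 6/18 × 8/17 = 48/306 = 8/51.

8/51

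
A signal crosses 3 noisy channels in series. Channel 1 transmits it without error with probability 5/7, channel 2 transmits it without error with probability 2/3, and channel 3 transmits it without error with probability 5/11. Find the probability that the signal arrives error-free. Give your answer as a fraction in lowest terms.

50/231

Multiplying along the chain,
P = 5/7 × 2/3 × 5/11 = 50/231.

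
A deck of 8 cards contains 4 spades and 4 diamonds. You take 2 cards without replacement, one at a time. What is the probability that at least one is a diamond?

11/14

P(no diamonds) = 4/8 × 3/7 = 12/56 = 3/14.
P(at least one) = 1 − 3/14 = 11/14.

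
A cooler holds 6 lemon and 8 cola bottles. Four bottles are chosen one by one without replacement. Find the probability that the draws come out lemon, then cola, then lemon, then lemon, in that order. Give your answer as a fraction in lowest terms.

Each draw changes the counts, so multiply the conditional probabilities along the sequence:
P = 6/14 × 8/13 × 5/12 × 4/11 = 960/24024 = 40/1001.

40/1001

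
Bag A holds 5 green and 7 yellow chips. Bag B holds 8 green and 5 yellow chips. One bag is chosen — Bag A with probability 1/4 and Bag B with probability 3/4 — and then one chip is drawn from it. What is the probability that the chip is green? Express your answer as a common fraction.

353/624

From Bag A: P(green) = 5/12.
From Bag B: P(green) = 8/13.
Total probability = (1/4)(5/12) + (3/4)(8/13) = 353/624.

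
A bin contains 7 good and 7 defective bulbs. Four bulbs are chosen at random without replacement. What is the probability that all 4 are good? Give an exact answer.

5/143

P(all good) = 7/14 × 6/13 × 5/12 × 4/11 = 840/24024 = 5/143.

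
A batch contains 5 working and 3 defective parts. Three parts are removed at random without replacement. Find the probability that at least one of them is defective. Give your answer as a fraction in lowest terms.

P(no defective) = 5/8 × 4/7 × 3/6 = 60/336 = 5/28.
P(at least one) = 1 − 5/28 = 23/28.

23/28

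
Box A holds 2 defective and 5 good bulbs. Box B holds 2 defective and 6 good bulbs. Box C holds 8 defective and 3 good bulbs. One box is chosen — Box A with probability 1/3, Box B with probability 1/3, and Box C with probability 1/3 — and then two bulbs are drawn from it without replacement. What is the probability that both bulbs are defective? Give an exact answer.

From Box A: P(both defective) = (2/7)(1/6) = 1/21.
From Box B: P(both defective) = (2/8)(1/7) = 1/28.
From Box C: P(both defective) = (8/11)(7/10) = 28/55.
Total probability = (1/3)(1/21) + (1/3)(1/28) + (1/3)(28/55) = 391/1980.

391/1980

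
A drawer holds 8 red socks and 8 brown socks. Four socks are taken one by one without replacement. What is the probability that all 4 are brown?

1/26

P = 8/16 × 7/15 × 6/14 × 5/13 = 1680/43680 = 1/26.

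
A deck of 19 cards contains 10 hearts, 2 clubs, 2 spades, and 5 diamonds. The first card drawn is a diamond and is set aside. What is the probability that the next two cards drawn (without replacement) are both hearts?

With the first card removed, 10 hearts remain out of 18.
P = 10/18 × 9/17 = 90/306 = 5/17.

5/17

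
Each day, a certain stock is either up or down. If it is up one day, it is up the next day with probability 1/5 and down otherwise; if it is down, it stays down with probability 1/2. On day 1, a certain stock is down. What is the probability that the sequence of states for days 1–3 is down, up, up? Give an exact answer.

1/10

Day 1 is given. For each transition, use the conditional probability from the current state:
P(up | down) = 1/2; P(up | up) = 1/5.
P = 1/2 × 1/5 = 1/10.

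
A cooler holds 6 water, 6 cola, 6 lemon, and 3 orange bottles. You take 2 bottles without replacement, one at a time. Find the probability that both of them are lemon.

P(every draw is lemon) = 6/21 × 5/20 = 30/420 = 1/14.

1/14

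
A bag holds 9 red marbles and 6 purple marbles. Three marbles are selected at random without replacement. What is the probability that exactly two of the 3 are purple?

27/91

One ordering (purple drawn first) has probability 6/15 × 5/14 × 9/13 = 270/2730 = 9/91.
There are C(3,2) = 3 such orderings, each equally likely, so P = 3 × 9/91 = 27/91.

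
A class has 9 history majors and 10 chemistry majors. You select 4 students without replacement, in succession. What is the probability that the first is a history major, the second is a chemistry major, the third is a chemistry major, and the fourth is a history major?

Each draw changes the counts, so multiply the conditional probabilities along the sequence:
P = 9/19 × 10/18 × 9/17 × 8/16 = 6480/93024 = 45/646.

45/646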